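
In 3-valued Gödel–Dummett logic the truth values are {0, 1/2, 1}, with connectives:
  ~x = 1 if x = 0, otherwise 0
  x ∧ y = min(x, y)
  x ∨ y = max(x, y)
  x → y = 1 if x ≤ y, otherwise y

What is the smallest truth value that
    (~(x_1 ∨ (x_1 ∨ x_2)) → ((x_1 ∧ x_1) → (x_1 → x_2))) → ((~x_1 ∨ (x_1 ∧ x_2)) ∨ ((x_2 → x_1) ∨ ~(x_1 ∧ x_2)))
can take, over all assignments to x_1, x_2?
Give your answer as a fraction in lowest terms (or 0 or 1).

Take x_1 = 1/2, x_2 = 1:
x_1 ∨ x_2 = 1/2 ∨ 1 = 1
x_1 ∨ (x_1 ∨ x_2) = 1/2 ∨ 1 = 1
~(x_1 ∨ (x_1 ∨ x_2)) = ~1 = 0
x_1 ∧ x_1 = 1/2 ∧ 1/2 = 1/2
x_1 → x_2 = 1/2 → 1 = 1
(x_1 ∧ x_1) → (x_1 → x_2) = 1/2 → 1 = 1
~(x_1 ∨ (x_1 ∨ x_2)) → ((x_1 ∧ x_1) → (x_1 → x_2)) = 0 → 1 = 1
~x_1 = ~1/2 = 0
x_1 ∧ x_2 = 1/2 ∧ 1 = 1/2
~x_1 ∨ (x_1 ∧ x_2) = 0 ∨ 1/2 = 1/2
x_2 → x_1 = 1 → 1/2 = 1/2
x_1 ∧ x_2 = 1/2 ∧ 1 = 1/2
~(x_1 ∧ x_2) = ~1/2 = 0
(x_2 → x_1) ∨ ~(x_1 ∧ x_2) = 1/2 ∨ 0 = 1/2
(~x_1 ∨ (x_1 ∧ x_2)) ∨ ((x_2 → x_1) ∨ ~(x_1 ∧ x_2)) = 1/2 ∨ 1/2 = 1/2
(~(x_1 ∨ (x_1 ∨ x_2)) → ((x_1 ∧ x_1) → (x_1 → x_2))) → ((~x_1 ∨ (x_1 ∧ x_2)) ∨ ((x_2 → x_1) ∨ ~(x_1 ∧ x_2))) = 1 → 1/2 = 1/2
No assignment yields a value below 1/2, so this is the minimum.

1/2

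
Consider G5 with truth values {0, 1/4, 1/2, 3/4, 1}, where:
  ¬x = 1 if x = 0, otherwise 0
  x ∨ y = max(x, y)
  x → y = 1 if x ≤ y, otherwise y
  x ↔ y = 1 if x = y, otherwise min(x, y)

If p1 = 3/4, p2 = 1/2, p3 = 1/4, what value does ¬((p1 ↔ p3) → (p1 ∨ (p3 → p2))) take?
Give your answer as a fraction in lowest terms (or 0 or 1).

0

p1 ↔ p3 = 3/4 ↔ 1/4 = 1/4
p3 → p2 = 1/4 → 1/2 = 1
p1 ∨ (p3 → p2) = 3/4 ∨ 1 = 1
(p1 ↔ p3) → (p1 ∨ (p3 → p2)) = 1/4 → 1 = 1
¬((p1 ↔ p3) → (p1 ∨ (p3 → p2))) = ¬1 = 0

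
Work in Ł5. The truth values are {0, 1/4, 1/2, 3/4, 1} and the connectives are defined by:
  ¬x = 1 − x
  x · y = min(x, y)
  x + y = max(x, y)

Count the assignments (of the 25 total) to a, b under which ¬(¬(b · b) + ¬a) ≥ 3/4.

value 1: 1 assignment (counts)
value 3/4: 3 assignments (counts)
value 1/2: 5 assignments
value 1/4: 7 assignments
value 0: 9 assignments
So 4 of the 25 assignments meet the threshold.

4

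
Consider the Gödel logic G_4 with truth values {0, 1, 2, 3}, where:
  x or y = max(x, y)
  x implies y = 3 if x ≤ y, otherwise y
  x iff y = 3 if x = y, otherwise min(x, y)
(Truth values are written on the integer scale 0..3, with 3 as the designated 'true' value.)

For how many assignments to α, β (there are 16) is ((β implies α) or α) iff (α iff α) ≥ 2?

α = 0, β = 0 ↦ 3  ≥
α = 0, β = 1 ↦ 0  <
α = 0, β = 2 ↦ 0  <
α = 0, β = 3 ↦ 0  <
α = 1, β = 0 ↦ 3  ≥
α = 1, β = 1 ↦ 3  ≥
α = 1, β = 2 ↦ 1  <
α = 1, β = 3 ↦ 1  <
α = 2, β = 0 ↦ 3  ≥
α = 2, β = 1 ↦ 3  ≥
α = 2, β = 2 ↦ 3  ≥
α = 2, β = 3 ↦ 2  ≥
α = 3, β = 0 ↦ 3  ≥
α = 3, β = 1 ↦ 3  ≥
α = 3, β = 2 ↦ 3  ≥
α = 3, β = 3 ↦ 3  ≥
So 11 of the 16 assignments meet the threshold.

11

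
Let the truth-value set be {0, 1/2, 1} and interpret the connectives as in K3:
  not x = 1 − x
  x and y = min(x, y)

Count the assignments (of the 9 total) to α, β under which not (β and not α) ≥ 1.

α = 0, β = 0 ↦ 1  ≥
α = 0, β = 1/2 ↦ 1/2  <
α = 0, β = 1 ↦ 0  <
α = 1/2, β = 0 ↦ 1  ≥
α = 1/2, β = 1/2 ↦ 1/2  <
α = 1/2, β = 1 ↦ 1/2  <
α = 1, β = 0 ↦ 1  ≥
α = 1, β = 1/2 ↦ 1  ≥
α = 1, β = 1 ↦ 1  ≥
So 5 of the 9 assignments meet the threshold.

5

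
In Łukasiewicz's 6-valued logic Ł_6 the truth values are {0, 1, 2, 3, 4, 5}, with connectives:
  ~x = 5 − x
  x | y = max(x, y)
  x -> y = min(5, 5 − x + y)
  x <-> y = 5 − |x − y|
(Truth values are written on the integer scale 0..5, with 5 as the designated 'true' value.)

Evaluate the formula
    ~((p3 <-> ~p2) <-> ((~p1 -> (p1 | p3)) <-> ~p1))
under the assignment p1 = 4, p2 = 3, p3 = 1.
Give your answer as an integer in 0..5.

3

~p2 = ~3 = 2
p3 <-> ~p2 = 1 <-> 2 = 4
~p1 = ~4 = 1
p1 | p3 = 4 | 1 = 4
~p1 -> (p1 | p3) = 1 -> 4 = 5
~p1 = ~4 = 1
(~p1 -> (p1 | p3)) <-> ~p1 = 5 <-> 1 = 1
(p3 <-> ~p2) <-> ((~p1 -> (p1 | p3)) <-> ~p1) = 4 <-> 1 = 2
~((p3 <-> ~p2) <-> ((~p1 -> (p1 | p3)) <-> ~p1)) = ~2 = 3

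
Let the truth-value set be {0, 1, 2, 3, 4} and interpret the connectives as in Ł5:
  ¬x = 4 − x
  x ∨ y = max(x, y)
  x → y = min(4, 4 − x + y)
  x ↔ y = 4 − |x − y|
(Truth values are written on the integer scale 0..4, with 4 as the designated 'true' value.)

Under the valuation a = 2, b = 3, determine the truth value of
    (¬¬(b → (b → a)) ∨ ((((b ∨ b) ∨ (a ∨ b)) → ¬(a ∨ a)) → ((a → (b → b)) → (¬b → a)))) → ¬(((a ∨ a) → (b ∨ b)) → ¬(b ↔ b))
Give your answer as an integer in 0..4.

b → a = 3 → 2 = 3
b → (b → a) = 3 → 3 = 4
¬(b → (b → a)) = ¬4 = 0
¬¬(b → (b → a)) = ¬0 = 4
b ∨ b = 3 ∨ 3 = 3
a ∨ b = 2 ∨ 3 = 3
(b ∨ b) ∨ (a ∨ b) = 3 ∨ 3 = 3
a ∨ a = 2 ∨ 2 = 2
¬(a ∨ a) = ¬2 = 2
((b ∨ b) ∨ (a ∨ b)) → ¬(a ∨ a) = 3 → 2 = 3
b → b = 3 → 3 = 4
a → (b → b) = 2 → 4 = 4
¬b = ¬3 = 1
¬b → a = 1 → 2 = 4
(a → (b → b)) → (¬b → a) = 4 → 4 = 4
(((b ∨ b) ∨ (a ∨ b)) → ¬(a ∨ a)) → ((a → (b → b)) → (¬b → a)) = 3 → 4 = 4
¬¬(b → (b → a)) ∨ ((((b ∨ b) ∨ (a ∨ b)) → ¬(a ∨ a)) → ((a → (b → b)) → (¬b → a))) = 4 ∨ 4 = 4
a ∨ a = 2 ∨ 2 = 2
b ∨ b = 3 ∨ 3 = 3
(a ∨ a) → (b ∨ b) = 2 → 3 = 4
b ↔ b = 3 ↔ 3 = 4
¬(b ↔ b) = ¬4 = 0
((a ∨ a) → (b ∨ b)) → ¬(b ↔ b) = 4 → 0 = 0
¬(((a ∨ a) → (b ∨ b)) → ¬(b ↔ b)) = ¬0 = 4
(¬¬(b → (b → a)) ∨ ((((b ∨ b) ∨ (a ∨ b)) → ¬(a ∨ a)) → ((a → (b → b)) → (¬b → a)))) → ¬(((a ∨ a) → (b ∨ b)) → ¬(b ↔ b)) = 4 → 4 = 4

4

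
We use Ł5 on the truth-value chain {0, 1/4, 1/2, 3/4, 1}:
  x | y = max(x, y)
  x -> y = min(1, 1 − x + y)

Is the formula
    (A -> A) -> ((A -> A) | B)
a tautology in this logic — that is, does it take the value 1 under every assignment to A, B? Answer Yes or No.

At A = 3/4, B = 1/4, for instance:
A -> A = 3/4 -> 3/4 = 1
(A -> A) | B = 1 | 1/4 = 1
(A -> A) -> ((A -> A) | B) = 1 -> 1 = 1
and checking the remaining 24 assignments likewise gives ≥ 1 in every case.

Yes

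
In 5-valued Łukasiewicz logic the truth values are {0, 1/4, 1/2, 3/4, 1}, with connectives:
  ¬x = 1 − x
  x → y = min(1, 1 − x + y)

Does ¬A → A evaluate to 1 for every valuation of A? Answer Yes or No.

No

Counterexample: take A = 0.
¬A = ¬0 = 1
¬A → A = 1 → 0 = 0
This gives 0 ≠ 1.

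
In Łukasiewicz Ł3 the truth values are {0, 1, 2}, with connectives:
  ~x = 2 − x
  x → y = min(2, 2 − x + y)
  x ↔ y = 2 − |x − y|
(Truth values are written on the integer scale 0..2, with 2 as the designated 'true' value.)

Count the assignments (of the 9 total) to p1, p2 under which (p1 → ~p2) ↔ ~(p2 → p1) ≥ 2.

p1 = 0, p2 = 0 ↦ 0  <
p1 = 0, p2 = 1 ↦ 1  <
p1 = 0, p2 = 2 ↦ 2  ≥
p1 = 1, p2 = 0 ↦ 0  <
p1 = 1, p2 = 1 ↦ 0  <
p1 = 1, p2 = 2 ↦ 2  ≥
p1 = 2, p2 = 0 ↦ 0  <
p1 = 2, p2 = 1 ↦ 1  <
p1 = 2, p2 = 2 ↦ 2  ≥
So 3 of the 9 assignments meet the threshold.

3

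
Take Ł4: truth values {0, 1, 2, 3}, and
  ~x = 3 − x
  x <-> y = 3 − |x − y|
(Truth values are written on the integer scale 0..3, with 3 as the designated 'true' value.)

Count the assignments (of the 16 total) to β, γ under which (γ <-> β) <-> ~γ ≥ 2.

β = 0, γ = 0 ↦ 3  ≥
β = 0, γ = 1 ↦ 3  ≥
β = 0, γ = 2 ↦ 3  ≥
β = 0, γ = 3 ↦ 3  ≥
β = 1, γ = 0 ↦ 2  ≥
β = 1, γ = 1 ↦ 2  ≥
β = 1, γ = 2 ↦ 2  ≥
β = 1, γ = 3 ↦ 2  ≥
β = 2, γ = 0 ↦ 1  <
β = 2, γ = 1 ↦ 3  ≥
β = 2, γ = 2 ↦ 1  <
β = 2, γ = 3 ↦ 1  <
β = 3, γ = 0 ↦ 0  <
β = 3, γ = 1 ↦ 2  ≥
β = 3, γ = 2 ↦ 2  ≥
β = 3, γ = 3 ↦ 0  <
So 11 of the 16 assignments meet the threshold.

11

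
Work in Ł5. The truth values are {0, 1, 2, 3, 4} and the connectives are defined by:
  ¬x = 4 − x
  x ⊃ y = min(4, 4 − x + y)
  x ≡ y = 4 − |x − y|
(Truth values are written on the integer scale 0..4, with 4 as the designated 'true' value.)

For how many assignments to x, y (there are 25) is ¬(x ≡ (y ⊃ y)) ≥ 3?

10

value 4: 5 assignments (counts)
value 3: 5 assignments (counts)
value 2: 5 assignments
value 1: 5 assignments
value 0: 5 assignments
So 10 of the 25 assignments meet the threshold.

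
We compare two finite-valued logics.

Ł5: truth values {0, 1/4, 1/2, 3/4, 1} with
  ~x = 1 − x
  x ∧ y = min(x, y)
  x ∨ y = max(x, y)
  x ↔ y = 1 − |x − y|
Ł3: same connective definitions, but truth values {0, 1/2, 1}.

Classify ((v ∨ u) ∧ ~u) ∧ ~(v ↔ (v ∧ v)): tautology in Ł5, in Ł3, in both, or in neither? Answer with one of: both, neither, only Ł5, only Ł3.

neither

In Ł5: at u = 0, v = 0 the value is 0 — not a tautology.
In Ł3: at u = 0, v = 0 the value is 0 — not a tautology.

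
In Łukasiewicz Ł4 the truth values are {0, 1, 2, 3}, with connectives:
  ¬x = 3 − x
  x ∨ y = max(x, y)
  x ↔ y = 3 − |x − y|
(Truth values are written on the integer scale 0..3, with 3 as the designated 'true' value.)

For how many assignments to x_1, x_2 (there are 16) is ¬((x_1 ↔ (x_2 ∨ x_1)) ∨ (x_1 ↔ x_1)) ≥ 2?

0

x_1 = 0, x_2 = 0 ↦ 0  <
x_1 = 0, x_2 = 1 ↦ 0  <
x_1 = 0, x_2 = 2 ↦ 0  <
x_1 = 0, x_2 = 3 ↦ 0  <
x_1 = 1, x_2 = 0 ↦ 0  <
x_1 = 1, x_2 = 1 ↦ 0  <
x_1 = 1, x_2 = 2 ↦ 0  <
x_1 = 1, x_2 = 3 ↦ 0  <
x_1 = 2, x_2 = 0 ↦ 0  <
x_1 = 2, x_2 = 1 ↦ 0  <
x_1 = 2, x_2 = 2 ↦ 0  <
x_1 = 2, x_2 = 3 ↦ 0  <
x_1 = 3, x_2 = 0 ↦ 0  <
x_1 = 3, x_2 = 1 ↦ 0  <
x_1 = 3, x_2 = 2 ↦ 0  <
x_1 = 3, x_2 = 3 ↦ 0  <
So 0 of the 16 assignments meet the threshold.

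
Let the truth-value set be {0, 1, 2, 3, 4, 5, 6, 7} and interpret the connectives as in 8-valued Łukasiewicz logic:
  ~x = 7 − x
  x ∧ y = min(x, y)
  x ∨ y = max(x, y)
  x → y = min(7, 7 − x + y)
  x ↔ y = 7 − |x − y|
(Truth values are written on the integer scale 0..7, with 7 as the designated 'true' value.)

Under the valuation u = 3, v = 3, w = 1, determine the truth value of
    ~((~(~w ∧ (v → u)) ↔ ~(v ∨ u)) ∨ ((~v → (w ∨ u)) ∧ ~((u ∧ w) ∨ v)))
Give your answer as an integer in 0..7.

~w = ~1 = 6
v → u = 3 → 3 = 7
~w ∧ (v → u) = 6 ∧ 7 = 6
~(~w ∧ (v → u)) = ~6 = 1
v ∨ u = 3 ∨ 3 = 3
~(v ∨ u) = ~3 = 4
~(~w ∧ (v → u)) ↔ ~(v ∨ u) = 1 ↔ 4 = 4
~v = ~3 = 4
w ∨ u = 1 ∨ 3 = 3
~v → (w ∨ u) = 4 → 3 = 6
u ∧ w = 3 ∧ 1 = 1
(u ∧ w) ∨ v = 1 ∨ 3 = 3
~((u ∧ w) ∨ v) = ~3 = 4
(~v → (w ∨ u)) ∧ ~((u ∧ w) ∨ v) = 6 ∧ 4 = 4
(~(~w ∧ (v → u)) ↔ ~(v ∨ u)) ∨ ((~v → (w ∨ u)) ∧ ~((u ∧ w) ∨ v)) = 4 ∨ 4 = 4
~((~(~w ∧ (v → u)) ↔ ~(v ∨ u)) ∨ ((~v → (w ∨ u)) ∧ ~((u ∧ w) ∨ v))) = ~4 = 3

3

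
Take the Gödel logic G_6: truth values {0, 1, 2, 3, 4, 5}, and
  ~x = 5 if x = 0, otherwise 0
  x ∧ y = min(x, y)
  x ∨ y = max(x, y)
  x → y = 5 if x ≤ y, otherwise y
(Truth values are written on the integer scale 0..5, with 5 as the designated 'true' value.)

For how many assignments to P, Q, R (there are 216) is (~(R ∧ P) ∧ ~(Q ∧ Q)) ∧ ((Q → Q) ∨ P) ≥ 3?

value 5: 11 assignments (counts)
value 0: 205 assignments
So 11 of the 216 assignments meet the threshold.

11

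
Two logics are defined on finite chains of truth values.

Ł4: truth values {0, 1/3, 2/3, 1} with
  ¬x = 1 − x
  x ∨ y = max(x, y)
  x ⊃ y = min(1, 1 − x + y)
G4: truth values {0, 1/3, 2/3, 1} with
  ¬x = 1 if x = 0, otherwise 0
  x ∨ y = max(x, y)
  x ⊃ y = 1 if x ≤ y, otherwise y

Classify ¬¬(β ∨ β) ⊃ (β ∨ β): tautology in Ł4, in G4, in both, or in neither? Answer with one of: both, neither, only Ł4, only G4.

only Ł4

In Ł4: every assignment gives 1 — tautology.
In G4: at β = 1/3 the value is 1/3 — not a tautology.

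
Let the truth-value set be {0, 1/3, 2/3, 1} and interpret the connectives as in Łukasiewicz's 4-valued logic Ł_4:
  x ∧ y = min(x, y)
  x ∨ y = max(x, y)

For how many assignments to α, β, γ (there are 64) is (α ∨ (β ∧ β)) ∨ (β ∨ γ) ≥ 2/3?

value 1: 37 assignments (counts)
value 2/3: 19 assignments (counts)
value 1/3: 7 assignments
value 0: 1 assignment
So 56 of the 64 assignments meet the threshold.

56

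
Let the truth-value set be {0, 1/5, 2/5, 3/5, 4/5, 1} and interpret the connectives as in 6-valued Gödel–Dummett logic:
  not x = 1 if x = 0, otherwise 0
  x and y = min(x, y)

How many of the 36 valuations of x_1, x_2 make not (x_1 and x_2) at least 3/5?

11

value 1: 11 assignments (counts)
value 0: 25 assignments
So 11 of the 36 assignments meet the threshold.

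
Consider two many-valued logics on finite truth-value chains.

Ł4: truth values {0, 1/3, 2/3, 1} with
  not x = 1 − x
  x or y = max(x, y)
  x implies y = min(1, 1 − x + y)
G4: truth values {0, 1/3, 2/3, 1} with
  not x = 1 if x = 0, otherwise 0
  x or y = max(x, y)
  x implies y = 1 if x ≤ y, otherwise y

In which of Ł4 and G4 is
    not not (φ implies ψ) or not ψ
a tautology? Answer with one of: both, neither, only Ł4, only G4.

only G4

In Ł4: at φ = 2/3, ψ = 1/3 the value is 2/3 — not a tautology.
In G4: every assignment gives 1 — tautology.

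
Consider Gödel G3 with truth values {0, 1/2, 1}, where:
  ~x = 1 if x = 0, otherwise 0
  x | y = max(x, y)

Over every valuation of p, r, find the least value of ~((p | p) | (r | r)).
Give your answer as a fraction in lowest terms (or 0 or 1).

0

Take p = 0, r = 1/2:
p | p = 0 | 0 = 0
r | r = 1/2 | 1/2 = 1/2
(p | p) | (r | r) = 0 | 1/2 = 1/2
~((p | p) | (r | r)) = ~1/2 = 0
No assignment yields a value below 0, so this is the minimum.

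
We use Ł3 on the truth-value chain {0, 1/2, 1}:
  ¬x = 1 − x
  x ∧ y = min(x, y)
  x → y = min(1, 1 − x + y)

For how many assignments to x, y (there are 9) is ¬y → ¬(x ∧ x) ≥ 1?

x = 0, y = 0 ↦ 1  ≥
x = 0, y = 1/2 ↦ 1  ≥
x = 0, y = 1 ↦ 1  ≥
x = 1/2, y = 0 ↦ 1/2  <
x = 1/2, y = 1/2 ↦ 1  ≥
x = 1/2, y = 1 ↦ 1  ≥
x = 1, y = 0 ↦ 0  <
x = 1, y = 1/2 ↦ 1/2  <
x = 1, y = 1 ↦ 1  ≥
So 6 of the 9 assignments meet the threshold.

6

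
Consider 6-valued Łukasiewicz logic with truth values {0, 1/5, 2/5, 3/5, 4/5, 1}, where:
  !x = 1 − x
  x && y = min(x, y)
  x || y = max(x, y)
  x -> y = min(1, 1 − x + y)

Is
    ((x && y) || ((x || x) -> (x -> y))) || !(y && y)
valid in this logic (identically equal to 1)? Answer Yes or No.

Counterexample: take x = 4/5, y = 1/5.
x && y = 4/5 && 1/5 = 1/5
x || x = 4/5 || 4/5 = 4/5
x -> y = 4/5 -> 1/5 = 2/5
(x || x) -> (x -> y) = 4/5 -> 2/5 = 3/5
(x && y) || ((x || x) -> (x -> y)) = 1/5 || 3/5 = 3/5
y && y = 1/5 && 1/5 = 1/5
!(y && y) = !1/5 = 4/5
((x && y) || ((x || x) -> (x -> y))) || !(y && y) = 3/5 || 4/5 = 4/5
This gives 4/5 ≠ 1.

No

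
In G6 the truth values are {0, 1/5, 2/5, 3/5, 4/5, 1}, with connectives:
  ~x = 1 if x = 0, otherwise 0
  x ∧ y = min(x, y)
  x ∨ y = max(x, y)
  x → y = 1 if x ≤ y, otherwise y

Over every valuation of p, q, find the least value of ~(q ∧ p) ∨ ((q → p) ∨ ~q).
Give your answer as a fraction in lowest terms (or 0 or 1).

Take p = 1/5, q = 2/5:
q ∧ p = 2/5 ∧ 1/5 = 1/5
~(q ∧ p) = ~1/5 = 0
q → p = 2/5 → 1/5 = 1/5
~q = ~2/5 = 0
(q → p) ∨ ~q = 1/5 ∨ 0 = 1/5
~(q ∧ p) ∨ ((q → p) ∨ ~q) = 0 ∨ 1/5 = 1/5
No assignment yields a value below 1/5, so this is the minimum.

1/5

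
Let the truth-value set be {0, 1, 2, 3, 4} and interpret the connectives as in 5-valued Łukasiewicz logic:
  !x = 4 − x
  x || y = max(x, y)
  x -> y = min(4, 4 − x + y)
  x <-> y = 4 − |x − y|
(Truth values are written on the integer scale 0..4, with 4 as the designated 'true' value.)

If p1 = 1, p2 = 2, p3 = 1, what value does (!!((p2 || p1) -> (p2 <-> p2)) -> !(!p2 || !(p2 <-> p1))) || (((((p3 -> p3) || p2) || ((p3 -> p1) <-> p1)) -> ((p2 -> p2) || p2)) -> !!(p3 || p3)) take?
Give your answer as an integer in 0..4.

p2 || p1 = 2 || 1 = 2
p2 <-> p2 = 2 <-> 2 = 4
(p2 || p1) -> (p2 <-> p2) = 2 -> 4 = 4
!((p2 || p1) -> (p2 <-> p2)) = !4 = 0
!!((p2 || p1) -> (p2 <-> p2)) = !0 = 4
!p2 = !2 = 2
p2 <-> p1 = 2 <-> 1 = 3
!(p2 <-> p1) = !3 = 1
!p2 || !(p2 <-> p1) = 2 || 1 = 2
!(!p2 || !(p2 <-> p1)) = !2 = 2
!!((p2 || p1) -> (p2 <-> p2)) -> !(!p2 || !(p2 <-> p1)) = 4 -> 2 = 2
p3 -> p3 = 1 -> 1 = 4
(p3 -> p3) || p2 = 4 || 2 = 4
p3 -> p1 = 1 -> 1 = 4
(p3 -> p1) <-> p1 = 4 <-> 1 = 1
((p3 -> p3) || p2) || ((p3 -> p1) <-> p1) = 4 || 1 = 4
p2 -> p2 = 2 -> 2 = 4
(p2 -> p2) || p2 = 4 || 2 = 4
(((p3 -> p3) || p2) || ((p3 -> p1) <-> p1)) -> ((p2 -> p2) || p2) = 4 -> 4 = 4
p3 || p3 = 1 || 1 = 1
!(p3 || p3) = !1 = 3
!!(p3 || p3) = !3 = 1
((((p3 -> p3) || p2) || ((p3 -> p1) <-> p1)) -> ((p2 -> p2) || p2)) -> !!(p3 || p3) = 4 -> 1 = 1
(!!((p2 || p1) -> (p2 <-> p2)) -> !(!p2 || !(p2 <-> p1))) || (((((p3 -> p3) || p2) || ((p3 -> p1) <-> p1)) -> ((p2 -> p2) || p2)) -> !!(p3 || p3)) = 2 || 1 = 2

2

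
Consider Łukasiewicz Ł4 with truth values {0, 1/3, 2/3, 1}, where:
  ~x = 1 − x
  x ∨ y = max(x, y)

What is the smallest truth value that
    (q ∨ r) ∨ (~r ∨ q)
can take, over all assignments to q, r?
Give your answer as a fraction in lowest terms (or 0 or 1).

2/3

Take q = 0, r = 1/3:
q ∨ r = 0 ∨ 1/3 = 1/3
~r = ~1/3 = 2/3
~r ∨ q = 2/3 ∨ 0 = 2/3
(q ∨ r) ∨ (~r ∨ q) = 1/3 ∨ 2/3 = 2/3
No assignment yields a value below 2/3, so this is the minimum.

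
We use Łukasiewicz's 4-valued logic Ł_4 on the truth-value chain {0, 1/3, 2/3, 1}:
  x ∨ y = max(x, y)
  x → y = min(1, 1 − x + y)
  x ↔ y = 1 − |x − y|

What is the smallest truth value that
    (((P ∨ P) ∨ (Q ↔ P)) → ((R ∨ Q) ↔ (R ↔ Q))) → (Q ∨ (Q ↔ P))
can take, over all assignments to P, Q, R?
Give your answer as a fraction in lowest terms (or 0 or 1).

1/3

Take P = 2/3, Q = 0, R = 1/3:
P ∨ P = 2/3 ∨ 2/3 = 2/3
Q ↔ P = 0 ↔ 2/3 = 1/3
(P ∨ P) ∨ (Q ↔ P) = 2/3 ∨ 1/3 = 2/3
R ∨ Q = 1/3 ∨ 0 = 1/3
R ↔ Q = 1/3 ↔ 0 = 2/3
(R ∨ Q) ↔ (R ↔ Q) = 1/3 ↔ 2/3 = 2/3
((P ∨ P) ∨ (Q ↔ P)) → ((R ∨ Q) ↔ (R ↔ Q)) = 2/3 → 2/3 = 1
Q ↔ P = 0 ↔ 2/3 = 1/3
Q ∨ (Q ↔ P) = 0 ∨ 1/3 = 1/3
(((P ∨ P) ∨ (Q ↔ P)) → ((R ∨ Q) ↔ (R ↔ Q))) → (Q ∨ (Q ↔ P)) = 1 → 1/3 = 1/3
No assignment yields a value below 1/3, so this is the minimum.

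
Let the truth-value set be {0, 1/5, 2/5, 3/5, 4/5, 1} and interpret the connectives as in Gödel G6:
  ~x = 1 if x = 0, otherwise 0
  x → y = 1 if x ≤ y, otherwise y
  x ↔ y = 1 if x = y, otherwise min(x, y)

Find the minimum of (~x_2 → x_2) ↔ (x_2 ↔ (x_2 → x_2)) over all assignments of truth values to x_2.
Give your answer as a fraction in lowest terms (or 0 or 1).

Take x_2 = 1/5:
~x_2 = ~1/5 = 0
~x_2 → x_2 = 0 → 1/5 = 1
x_2 → x_2 = 1/5 → 1/5 = 1
x_2 ↔ (x_2 → x_2) = 1/5 ↔ 1 = 1/5
(~x_2 → x_2) ↔ (x_2 ↔ (x_2 → x_2)) = 1 ↔ 1/5 = 1/5
No assignment yields a value below 1/5, so this is the minimum.

1/5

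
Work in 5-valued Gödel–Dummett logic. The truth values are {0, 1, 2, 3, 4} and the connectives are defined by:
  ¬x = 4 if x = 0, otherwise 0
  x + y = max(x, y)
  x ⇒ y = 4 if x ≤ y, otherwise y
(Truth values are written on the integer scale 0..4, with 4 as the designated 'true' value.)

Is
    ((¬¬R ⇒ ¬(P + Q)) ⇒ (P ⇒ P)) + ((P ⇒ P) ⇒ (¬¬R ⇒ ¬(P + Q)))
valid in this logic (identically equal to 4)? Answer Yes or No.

Yes

At P = 4, Q = 3, R = 1, for instance:
¬R = ¬1 = 0
¬¬R = ¬0 = 4
P + Q = 4 + 3 = 4
¬(P + Q) = ¬4 = 0
¬¬R ⇒ ¬(P + Q) = 4 ⇒ 0 = 0
P ⇒ P = 4 ⇒ 4 = 4
(¬¬R ⇒ ¬(P + Q)) ⇒ (P ⇒ P) = 0 ⇒ 4 = 4
(P ⇒ P) ⇒ (¬¬R ⇒ ¬(P + Q)) = 4 ⇒ 0 = 0
((¬¬R ⇒ ¬(P + Q)) ⇒ (P ⇒ P)) + ((P ⇒ P) ⇒ (¬¬R ⇒ ¬(P + Q))) = 4 + 0 = 4
and checking the remaining 124 assignments likewise gives ≥ 4 in every case.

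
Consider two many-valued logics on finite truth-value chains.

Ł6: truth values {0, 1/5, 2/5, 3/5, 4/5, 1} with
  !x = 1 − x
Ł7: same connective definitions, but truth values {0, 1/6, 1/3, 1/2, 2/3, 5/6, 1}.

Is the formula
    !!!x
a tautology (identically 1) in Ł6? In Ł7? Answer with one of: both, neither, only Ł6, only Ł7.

neither

In Ł6: at x = 1/5 the value is 4/5 — not a tautology.
In Ł7: at x = 1/6 the value is 5/6 — not a tautology.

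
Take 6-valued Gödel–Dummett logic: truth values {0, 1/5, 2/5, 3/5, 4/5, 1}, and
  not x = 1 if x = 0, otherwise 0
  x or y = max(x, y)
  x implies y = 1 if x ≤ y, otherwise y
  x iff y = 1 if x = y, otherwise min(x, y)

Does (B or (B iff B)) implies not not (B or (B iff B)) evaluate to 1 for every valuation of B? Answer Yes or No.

Yes

B = 0 ↦ 1
B = 1/5 ↦ 1
B = 2/5 ↦ 1
B = 3/5 ↦ 1
B = 4/5 ↦ 1
B = 1 ↦ 1
Every assignment gives a value ≥ 1.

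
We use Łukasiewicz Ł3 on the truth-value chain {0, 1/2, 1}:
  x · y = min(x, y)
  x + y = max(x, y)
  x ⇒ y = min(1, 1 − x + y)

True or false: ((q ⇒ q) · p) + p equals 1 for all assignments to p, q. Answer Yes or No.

No

Counterexample: take p = 0, q = 0.
q ⇒ q = 0 ⇒ 0 = 1
(q ⇒ q) · p = 1 · 0 = 0
((q ⇒ q) · p) + p = 0 + 0 = 0
This gives 0 ≠ 1.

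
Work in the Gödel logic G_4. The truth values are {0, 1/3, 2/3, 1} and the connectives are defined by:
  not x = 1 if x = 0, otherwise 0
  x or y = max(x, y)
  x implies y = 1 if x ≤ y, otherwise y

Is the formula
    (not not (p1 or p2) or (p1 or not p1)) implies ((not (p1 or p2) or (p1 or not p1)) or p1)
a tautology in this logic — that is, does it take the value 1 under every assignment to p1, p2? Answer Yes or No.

No

Counterexample: take p1 = 1/3, p2 = 0.
p1 or p2 = 1/3 or 0 = 1/3
not (p1 or p2) = not 1/3 = 0
not not (p1 or p2) = not 0 = 1
not p1 = not 1/3 = 0
p1 or not p1 = 1/3 or 0 = 1/3
not not (p1 or p2) or (p1 or not p1) = 1 or 1/3 = 1
p1 or p2 = 1/3 or 0 = 1/3
not (p1 or p2) = not 1/3 = 0
not p1 = not 1/3 = 0
p1 or not p1 = 1/3 or 0 = 1/3
not (p1 or p2) or (p1 or not p1) = 0 or 1/3 = 1/3
(not (p1 or p2) or (p1 or not p1)) or p1 = 1/3 or 1/3 = 1/3
(not not (p1 or p2) or (p1 or not p1)) implies ((not (p1 or p2) or (p1 or not p1)) or p1) = 1 implies 1/3 = 1/3
This gives 1/3 ≠ 1.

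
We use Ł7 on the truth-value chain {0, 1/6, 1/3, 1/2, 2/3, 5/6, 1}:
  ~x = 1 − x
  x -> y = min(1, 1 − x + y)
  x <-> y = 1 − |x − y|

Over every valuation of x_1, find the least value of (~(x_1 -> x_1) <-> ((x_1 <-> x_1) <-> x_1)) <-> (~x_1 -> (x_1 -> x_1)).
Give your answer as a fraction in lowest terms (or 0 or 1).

Take x_1 = 1:
x_1 -> x_1 = 1 -> 1 = 1
~(x_1 -> x_1) = ~1 = 0
x_1 <-> x_1 = 1 <-> 1 = 1
(x_1 <-> x_1) <-> x_1 = 1 <-> 1 = 1
~(x_1 -> x_1) <-> ((x_1 <-> x_1) <-> x_1) = 0 <-> 1 = 0
~x_1 = ~1 = 0
x_1 -> x_1 = 1 -> 1 = 1
~x_1 -> (x_1 -> x_1) = 0 -> 1 = 1
(~(x_1 -> x_1) <-> ((x_1 <-> x_1) <-> x_1)) <-> (~x_1 -> (x_1 -> x_1)) = 0 <-> 1 = 0
No assignment yields a value below 0, so this is the minimum.

0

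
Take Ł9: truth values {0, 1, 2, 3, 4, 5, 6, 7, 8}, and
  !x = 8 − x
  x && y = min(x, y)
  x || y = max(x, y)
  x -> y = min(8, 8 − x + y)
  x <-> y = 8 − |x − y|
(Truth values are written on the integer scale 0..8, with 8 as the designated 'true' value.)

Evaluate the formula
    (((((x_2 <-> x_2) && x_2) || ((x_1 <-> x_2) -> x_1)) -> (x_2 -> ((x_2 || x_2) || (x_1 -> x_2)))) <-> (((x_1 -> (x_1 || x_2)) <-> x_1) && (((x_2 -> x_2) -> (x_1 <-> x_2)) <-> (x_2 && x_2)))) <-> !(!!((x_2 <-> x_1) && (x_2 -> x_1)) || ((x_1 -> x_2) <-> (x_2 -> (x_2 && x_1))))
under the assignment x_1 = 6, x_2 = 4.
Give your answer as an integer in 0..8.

x_2 <-> x_2 = 4 <-> 4 = 8
(x_2 <-> x_2) && x_2 = 8 && 4 = 4
x_1 <-> x_2 = 6 <-> 4 = 6
(x_1 <-> x_2) -> x_1 = 6 -> 6 = 8
((x_2 <-> x_2) && x_2) || ((x_1 <-> x_2) -> x_1) = 4 || 8 = 8
x_2 || x_2 = 4 || 4 = 4
x_1 -> x_2 = 6 -> 4 = 6
(x_2 || x_2) || (x_1 -> x_2) = 4 || 6 = 6
x_2 -> ((x_2 || x_2) || (x_1 -> x_2)) = 4 -> 6 = 8
(((x_2 <-> x_2) && x_2) || ((x_1 <-> x_2) -> x_1)) -> (x_2 -> ((x_2 || x_2) || (x_1 -> x_2))) = 8 -> 8 = 8
x_1 || x_2 = 6 || 4 = 6
x_1 -> (x_1 || x_2) = 6 -> 6 = 8
(x_1 -> (x_1 || x_2)) <-> x_1 = 8 <-> 6 = 6
x_2 -> x_2 = 4 -> 4 = 8
x_1 <-> x_2 = 6 <-> 4 = 6
(x_2 -> x_2) -> (x_1 <-> x_2) = 8 -> 6 = 6
x_2 && x_2 = 4 && 4 = 4
((x_2 -> x_2) -> (x_1 <-> x_2)) <-> (x_2 && x_2) = 6 <-> 4 = 6
((x_1 -> (x_1 || x_2)) <-> x_1) && (((x_2 -> x_2) -> (x_1 <-> x_2)) <-> (x_2 && x_2)) = 6 && 6 = 6
((((x_2 <-> x_2) && x_2) || ((x_1 <-> x_2) -> x_1)) -> (x_2 -> ((x_2 || x_2) || (x_1 -> x_2)))) <-> (((x_1 -> (x_1 || x_2)) <-> x_1) && (((x_2 -> x_2) -> (x_1 <-> x_2)) <-> (x_2 && x_2))) = 8 <-> 6 = 6
x_2 <-> x_1 = 4 <-> 6 = 6
x_2 -> x_1 = 4 -> 6 = 8
(x_2 <-> x_1) && (x_2 -> x_1) = 6 && 8 = 6
!((x_2 <-> x_1) && (x_2 -> x_1)) = !6 = 2
!!((x_2 <-> x_1) && (x_2 -> x_1)) = !2 = 6
x_1 -> x_2 = 6 -> 4 = 6
x_2 && x_1 = 4 && 6 = 4
x_2 -> (x_2 && x_1) = 4 -> 4 = 8
(x_1 -> x_2) <-> (x_2 -> (x_2 && x_1)) = 6 <-> 8 = 6
!!((x_2 <-> x_1) && (x_2 -> x_1)) || ((x_1 -> x_2) <-> (x_2 -> (x_2 && x_1))) = 6 || 6 = 6
!(!!((x_2 <-> x_1) && (x_2 -> x_1)) || ((x_1 -> x_2) <-> (x_2 -> (x_2 && x_1)))) = !6 = 2
(((((x_2 <-> x_2) && x_2) || ((x_1 <-> x_2) -> x_1)) -> (x_2 -> ((x_2 || x_2) || (x_1 -> x_2)))) <-> (((x_1 -> (x_1 || x_2)) <-> x_1) && (((x_2 -> x_2) -> (x_1 <-> x_2)) <-> (x_2 && x_2)))) <-> !(!!((x_2 <-> x_1) && (x_2 -> x_1)) || ((x_1 -> x_2) <-> (x_2 -> (x_2 && x_1)))) = 6 <-> 2 = 4

4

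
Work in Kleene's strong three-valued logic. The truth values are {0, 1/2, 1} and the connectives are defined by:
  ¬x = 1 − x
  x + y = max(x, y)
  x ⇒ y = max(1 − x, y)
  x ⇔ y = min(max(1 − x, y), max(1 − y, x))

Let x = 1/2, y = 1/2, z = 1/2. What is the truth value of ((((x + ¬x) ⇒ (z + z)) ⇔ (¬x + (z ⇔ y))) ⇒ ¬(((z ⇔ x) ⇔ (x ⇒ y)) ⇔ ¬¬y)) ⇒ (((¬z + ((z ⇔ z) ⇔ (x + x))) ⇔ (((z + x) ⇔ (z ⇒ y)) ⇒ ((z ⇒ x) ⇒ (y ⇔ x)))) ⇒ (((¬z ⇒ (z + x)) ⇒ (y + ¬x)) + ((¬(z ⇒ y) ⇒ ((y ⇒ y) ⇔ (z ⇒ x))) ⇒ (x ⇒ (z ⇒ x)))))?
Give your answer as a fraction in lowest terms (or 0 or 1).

1/2

¬x = ¬1/2 = 1/2
x + ¬x = 1/2 + 1/2 = 1/2
z + z = 1/2 + 1/2 = 1/2
(x + ¬x) ⇒ (z + z) = 1/2 ⇒ 1/2 = 1/2
¬x = ¬1/2 = 1/2
z ⇔ y = 1/2 ⇔ 1/2 = 1/2
¬x + (z ⇔ y) = 1/2 + 1/2 = 1/2
((x + ¬x) ⇒ (z + z)) ⇔ (¬x + (z ⇔ y)) = 1/2 ⇔ 1/2 = 1/2
z ⇔ x = 1/2 ⇔ 1/2 = 1/2
x ⇒ y = 1/2 ⇒ 1/2 = 1/2
(z ⇔ x) ⇔ (x ⇒ y) = 1/2 ⇔ 1/2 = 1/2
¬y = ¬1/2 = 1/2
¬¬y = ¬1/2 = 1/2
((z ⇔ x) ⇔ (x ⇒ y)) ⇔ ¬¬y = 1/2 ⇔ 1/2 = 1/2
¬(((z ⇔ x) ⇔ (x ⇒ y)) ⇔ ¬¬y) = ¬1/2 = 1/2
(((x + ¬x) ⇒ (z + z)) ⇔ (¬x + (z ⇔ y))) ⇒ ¬(((z ⇔ x) ⇔ (x ⇒ y)) ⇔ ¬¬y) = 1/2 ⇒ 1/2 = 1/2
¬z = ¬1/2 = 1/2
z ⇔ z = 1/2 ⇔ 1/2 = 1/2
x + x = 1/2 + 1/2 = 1/2
(z ⇔ z) ⇔ (x + x) = 1/2 ⇔ 1/2 = 1/2
¬z + ((z ⇔ z) ⇔ (x + x)) = 1/2 + 1/2 = 1/2
z + x = 1/2 + 1/2 = 1/2
z ⇒ y = 1/2 ⇒ 1/2 = 1/2
(z + x) ⇔ (z ⇒ y) = 1/2 ⇔ 1/2 = 1/2
z ⇒ x = 1/2 ⇒ 1/2 = 1/2
y ⇔ x = 1/2 ⇔ 1/2 = 1/2
(z ⇒ x) ⇒ (y ⇔ x) = 1/2 ⇒ 1/2 = 1/2
((z + x) ⇔ (z ⇒ y)) ⇒ ((z ⇒ x) ⇒ (y ⇔ x)) = 1/2 ⇒ 1/2 = 1/2
(¬z + ((z ⇔ z) ⇔ (x + x))) ⇔ (((z + x) ⇔ (z ⇒ y)) ⇒ ((z ⇒ x) ⇒ (y ⇔ x))) = 1/2 ⇔ 1/2 = 1/2
¬z = ¬1/2 = 1/2
z + x = 1/2 + 1/2 = 1/2
¬z ⇒ (z + x) = 1/2 ⇒ 1/2 = 1/2
¬x = ¬1/2 = 1/2
y + ¬x = 1/2 + 1/2 = 1/2
(¬z ⇒ (z + x)) ⇒ (y + ¬x) = 1/2 ⇒ 1/2 = 1/2
z ⇒ y = 1/2 ⇒ 1/2 = 1/2
¬(z ⇒ y) = ¬1/2 = 1/2
y ⇒ y = 1/2 ⇒ 1/2 = 1/2
z ⇒ x = 1/2 ⇒ 1/2 = 1/2
(y ⇒ y) ⇔ (z ⇒ x) = 1/2 ⇔ 1/2 = 1/2
¬(z ⇒ y) ⇒ ((y ⇒ y) ⇔ (z ⇒ x)) = 1/2 ⇒ 1/2 = 1/2
z ⇒ x = 1/2 ⇒ 1/2 = 1/2
x ⇒ (z ⇒ x) = 1/2 ⇒ 1/2 = 1/2
(¬(z ⇒ y) ⇒ ((y ⇒ y) ⇔ (z ⇒ x))) ⇒ (x ⇒ (z ⇒ x)) = 1/2 ⇒ 1/2 = 1/2
((¬z ⇒ (z + x)) ⇒ (y + ¬x)) + ((¬(z ⇒ y) ⇒ ((y ⇒ y) ⇔ (z ⇒ x))) ⇒ (x ⇒ (z ⇒ x))) = 1/2 + 1/2 = 1/2
((¬z + ((z ⇔ z) ⇔ (x + x))) ⇔ (((z + x) ⇔ (z ⇒ y)) ⇒ ((z ⇒ x) ⇒ (y ⇔ x)))) ⇒ (((¬z ⇒ (z + x)) ⇒ (y + ¬x)) + ((¬(z ⇒ y) ⇒ ((y ⇒ y) ⇔ (z ⇒ x))) ⇒ (x ⇒ (z ⇒ x)))) = 1/2 ⇒ 1/2 = 1/2
((((x + ¬x) ⇒ (z + z)) ⇔ (¬x + (z ⇔ y))) ⇒ ¬(((z ⇔ x) ⇔ (x ⇒ y)) ⇔ ¬¬y)) ⇒ (((¬z + ((z ⇔ z) ⇔ (x + x))) ⇔ (((z + x) ⇔ (z ⇒ y)) ⇒ ((z ⇒ x) ⇒ (y ⇔ x)))) ⇒ (((¬z ⇒ (z + x)) ⇒ (y + ¬x)) + ((¬(z ⇒ y) ⇒ ((y ⇒ y) ⇔ (z ⇒ x))) ⇒ (x ⇒ (z ⇒ x))))) = 1/2 ⇒ 1/2 = 1/2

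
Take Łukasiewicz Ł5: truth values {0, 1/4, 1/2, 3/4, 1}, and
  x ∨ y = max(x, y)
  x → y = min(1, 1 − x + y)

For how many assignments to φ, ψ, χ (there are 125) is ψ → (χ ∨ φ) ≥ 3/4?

111

value 1: 95 assignments (counts)
value 3/4: 16 assignments (counts)
value 1/2: 9 assignments
value 1/4: 4 assignments
value 0: 1 assignment
So 111 of the 125 assignments meet the threshold.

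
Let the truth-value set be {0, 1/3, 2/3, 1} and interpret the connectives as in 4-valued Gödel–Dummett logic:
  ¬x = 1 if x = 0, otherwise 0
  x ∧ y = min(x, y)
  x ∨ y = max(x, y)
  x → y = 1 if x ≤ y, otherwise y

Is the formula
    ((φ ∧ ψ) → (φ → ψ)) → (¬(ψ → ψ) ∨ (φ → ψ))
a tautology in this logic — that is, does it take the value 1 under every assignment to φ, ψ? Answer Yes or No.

Counterexample: take φ = 1/3, ψ = 0.
φ ∧ ψ = 1/3 ∧ 0 = 0
φ → ψ = 1/3 → 0 = 0
(φ ∧ ψ) → (φ → ψ) = 0 → 0 = 1
ψ → ψ = 0 → 0 = 1
¬(ψ → ψ) = ¬1 = 0
φ → ψ = 1/3 → 0 = 0
¬(ψ → ψ) ∨ (φ → ψ) = 0 ∨ 0 = 0
((φ ∧ ψ) → (φ → ψ)) → (¬(ψ → ψ) ∨ (φ → ψ)) = 1 → 0 = 0
This gives 0 ≠ 1.

No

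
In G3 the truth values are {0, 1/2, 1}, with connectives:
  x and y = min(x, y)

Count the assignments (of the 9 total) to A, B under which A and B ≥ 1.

A = 0, B = 0 ↦ 0  <
A = 0, B = 1/2 ↦ 0  <
A = 0, B = 1 ↦ 0  <
A = 1/2, B = 0 ↦ 0  <
A = 1/2, B = 1/2 ↦ 1/2  <
A = 1/2, B = 1 ↦ 1/2  <
A = 1, B = 0 ↦ 0  <
A = 1, B = 1/2 ↦ 1/2  <
A = 1, B = 1 ↦ 1  ≥
So 1 of the 9 assignments meets the threshold.

1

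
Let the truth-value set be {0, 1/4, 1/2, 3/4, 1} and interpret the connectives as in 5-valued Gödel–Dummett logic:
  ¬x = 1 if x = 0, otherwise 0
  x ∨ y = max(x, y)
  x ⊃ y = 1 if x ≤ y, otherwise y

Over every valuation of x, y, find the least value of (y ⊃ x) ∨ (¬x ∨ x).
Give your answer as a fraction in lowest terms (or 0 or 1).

Take x = 1/4, y = 1/2:
y ⊃ x = 1/2 ⊃ 1/4 = 1/4
¬x = ¬1/4 = 0
¬x ∨ x = 0 ∨ 1/4 = 1/4
(y ⊃ x) ∨ (¬x ∨ x) = 1/4 ∨ 1/4 = 1/4
No assignment yields a value below 1/4, so this is the minimum.

1/4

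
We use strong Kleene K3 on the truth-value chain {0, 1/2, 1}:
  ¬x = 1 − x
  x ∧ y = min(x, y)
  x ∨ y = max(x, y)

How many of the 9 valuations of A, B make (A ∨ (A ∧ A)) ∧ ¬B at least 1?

1

A = 0, B = 0 ↦ 0  <
A = 0, B = 1/2 ↦ 0  <
A = 0, B = 1 ↦ 0  <
A = 1/2, B = 0 ↦ 1/2  <
A = 1/2, B = 1/2 ↦ 1/2  <
A = 1/2, B = 1 ↦ 0  <
A = 1, B = 0 ↦ 1  ≥
A = 1, B = 1/2 ↦ 1/2  <
A = 1, B = 1 ↦ 0  <
So 1 of the 9 assignments meets the threshold.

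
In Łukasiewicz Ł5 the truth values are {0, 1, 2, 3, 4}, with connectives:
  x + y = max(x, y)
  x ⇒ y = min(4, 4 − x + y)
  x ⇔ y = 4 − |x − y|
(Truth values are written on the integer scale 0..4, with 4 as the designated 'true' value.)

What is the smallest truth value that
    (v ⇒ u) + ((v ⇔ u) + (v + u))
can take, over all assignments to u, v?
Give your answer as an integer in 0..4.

Take u = 0, v = 2:
v ⇒ u = 2 ⇒ 0 = 2
v ⇔ u = 2 ⇔ 0 = 2
v + u = 2 + 0 = 2
(v ⇔ u) + (v + u) = 2 + 2 = 2
(v ⇒ u) + ((v ⇔ u) + (v + u)) = 2 + 2 = 2
No assignment yields a value below 2, so this is the minimum.

2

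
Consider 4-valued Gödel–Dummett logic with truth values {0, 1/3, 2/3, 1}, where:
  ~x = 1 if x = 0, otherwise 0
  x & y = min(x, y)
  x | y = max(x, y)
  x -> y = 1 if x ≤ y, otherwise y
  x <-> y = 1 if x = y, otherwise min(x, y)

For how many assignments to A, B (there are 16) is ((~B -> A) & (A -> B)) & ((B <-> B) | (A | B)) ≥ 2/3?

A = 0, B = 0 ↦ 0  <
A = 0, B = 1/3 ↦ 1  ≥
A = 0, B = 2/3 ↦ 1  ≥
A = 0, B = 1 ↦ 1  ≥
A = 1/3, B = 0 ↦ 0  <
A = 1/3, B = 1/3 ↦ 1  ≥
A = 1/3, B = 2/3 ↦ 1  ≥
A = 1/3, B = 1 ↦ 1  ≥
A = 2/3, B = 0 ↦ 0  <
A = 2/3, B = 1/3 ↦ 1/3  <
A = 2/3, B = 2/3 ↦ 1  ≥
A = 2/3, B = 1 ↦ 1  ≥
A = 1, B = 0 ↦ 0  <
A = 1, B = 1/3 ↦ 1/3  <
A = 1, B = 2/3 ↦ 2/3  ≥
A = 1, B = 1 ↦ 1  ≥
So 10 of the 16 assignments meet the threshold.

10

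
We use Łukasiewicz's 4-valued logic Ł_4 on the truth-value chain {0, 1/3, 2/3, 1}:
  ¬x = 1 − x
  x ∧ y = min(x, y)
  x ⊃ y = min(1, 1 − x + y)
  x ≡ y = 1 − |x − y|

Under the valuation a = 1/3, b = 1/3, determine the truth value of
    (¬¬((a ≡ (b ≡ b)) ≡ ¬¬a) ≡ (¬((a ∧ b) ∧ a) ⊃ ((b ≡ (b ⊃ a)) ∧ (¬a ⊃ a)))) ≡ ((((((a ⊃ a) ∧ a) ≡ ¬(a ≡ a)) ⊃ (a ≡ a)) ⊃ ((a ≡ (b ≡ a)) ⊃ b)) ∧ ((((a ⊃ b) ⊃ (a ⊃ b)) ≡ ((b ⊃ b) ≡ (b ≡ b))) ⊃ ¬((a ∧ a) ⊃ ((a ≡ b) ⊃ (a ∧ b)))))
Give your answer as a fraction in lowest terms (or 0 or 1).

1/3

b ≡ b = 1/3 ≡ 1/3 = 1
a ≡ (b ≡ b) = 1/3 ≡ 1 = 1/3
¬a = ¬1/3 = 2/3
¬¬a = ¬2/3 = 1/3
(a ≡ (b ≡ b)) ≡ ¬¬a = 1/3 ≡ 1/3 = 1
¬((a ≡ (b ≡ b)) ≡ ¬¬a) = ¬1 = 0
¬¬((a ≡ (b ≡ b)) ≡ ¬¬a) = ¬0 = 1
a ∧ b = 1/3 ∧ 1/3 = 1/3
(a ∧ b) ∧ a = 1/3 ∧ 1/3 = 1/3
¬((a ∧ b) ∧ a) = ¬1/3 = 2/3
b ⊃ a = 1/3 ⊃ 1/3 = 1
b ≡ (b ⊃ a) = 1/3 ≡ 1 = 1/3
¬a = ¬1/3 = 2/3
¬a ⊃ a = 2/3 ⊃ 1/3 = 2/3
(b ≡ (b ⊃ a)) ∧ (¬a ⊃ a) = 1/3 ∧ 2/3 = 1/3
¬((a ∧ b) ∧ a) ⊃ ((b ≡ (b ⊃ a)) ∧ (¬a ⊃ a)) = 2/3 ⊃ 1/3 = 2/3
¬¬((a ≡ (b ≡ b)) ≡ ¬¬a) ≡ (¬((a ∧ b) ∧ a) ⊃ ((b ≡ (b ⊃ a)) ∧ (¬a ⊃ a))) = 1 ≡ 2/3 = 2/3
a ⊃ a = 1/3 ⊃ 1/3 = 1
(a ⊃ a) ∧ a = 1 ∧ 1/3 = 1/3
a ≡ a = 1/3 ≡ 1/3 = 1
¬(a ≡ a) = ¬1 = 0
((a ⊃ a) ∧ a) ≡ ¬(a ≡ a) = 1/3 ≡ 0 = 2/3
a ≡ a = 1/3 ≡ 1/3 = 1
(((a ⊃ a) ∧ a) ≡ ¬(a ≡ a)) ⊃ (a ≡ a) = 2/3 ⊃ 1 = 1
b ≡ a = 1/3 ≡ 1/3 = 1
a ≡ (b ≡ a) = 1/3 ≡ 1 = 1/3
(a ≡ (b ≡ a)) ⊃ b = 1/3 ⊃ 1/3 = 1
((((a ⊃ a) ∧ a) ≡ ¬(a ≡ a)) ⊃ (a ≡ a)) ⊃ ((a ≡ (b ≡ a)) ⊃ b) = 1 ⊃ 1 = 1
a ⊃ b = 1/3 ⊃ 1/3 = 1
a ⊃ b = 1/3 ⊃ 1/3 = 1
(a ⊃ b) ⊃ (a ⊃ b) = 1 ⊃ 1 = 1
b ⊃ b = 1/3 ⊃ 1/3 = 1
b ≡ b = 1/3 ≡ 1/3 = 1
(b ⊃ b) ≡ (b ≡ b) = 1 ≡ 1 = 1
((a ⊃ b) ⊃ (a ⊃ b)) ≡ ((b ⊃ b) ≡ (b ≡ b)) = 1 ≡ 1 = 1
a ∧ a = 1/3 ∧ 1/3 = 1/3
a ≡ b = 1/3 ≡ 1/3 = 1
a ∧ b = 1/3 ∧ 1/3 = 1/3
(a ≡ b) ⊃ (a ∧ b) = 1 ⊃ 1/3 = 1/3
(a ∧ a) ⊃ ((a ≡ b) ⊃ (a ∧ b)) = 1/3 ⊃ 1/3 = 1
¬((a ∧ a) ⊃ ((a ≡ b) ⊃ (a ∧ b))) = ¬1 = 0
(((a ⊃ b) ⊃ (a ⊃ b)) ≡ ((b ⊃ b) ≡ (b ≡ b))) ⊃ ¬((a ∧ a) ⊃ ((a ≡ b) ⊃ (a ∧ b))) = 1 ⊃ 0 = 0
(((((a ⊃ a) ∧ a) ≡ ¬(a ≡ a)) ⊃ (a ≡ a)) ⊃ ((a ≡ (b ≡ a)) ⊃ b)) ∧ ((((a ⊃ b) ⊃ (a ⊃ b)) ≡ ((b ⊃ b) ≡ (b ≡ b))) ⊃ ¬((a ∧ a) ⊃ ((a ≡ b) ⊃ (a ∧ b)))) = 1 ∧ 0 = 0
(¬¬((a ≡ (b ≡ b)) ≡ ¬¬a) ≡ (¬((a ∧ b) ∧ a) ⊃ ((b ≡ (b ⊃ a)) ∧ (¬a ⊃ a)))) ≡ ((((((a ⊃ a) ∧ a) ≡ ¬(a ≡ a)) ⊃ (a ≡ a)) ⊃ ((a ≡ (b ≡ a)) ⊃ b)) ∧ ((((a ⊃ b) ⊃ (a ⊃ b)) ≡ ((b ⊃ b) ≡ (b ≡ b))) ⊃ ¬((a ∧ a) ⊃ ((a ≡ b) ⊃ (a ∧ b))))) = 2/3 ≡ 0 = 1/3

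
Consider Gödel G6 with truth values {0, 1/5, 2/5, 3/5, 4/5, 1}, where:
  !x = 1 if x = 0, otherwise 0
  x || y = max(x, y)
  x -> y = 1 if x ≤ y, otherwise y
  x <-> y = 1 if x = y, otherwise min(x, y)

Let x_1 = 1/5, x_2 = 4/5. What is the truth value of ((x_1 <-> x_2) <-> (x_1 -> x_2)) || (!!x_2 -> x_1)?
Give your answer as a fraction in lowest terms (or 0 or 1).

x_1 <-> x_2 = 1/5 <-> 4/5 = 1/5
x_1 -> x_2 = 1/5 -> 4/5 = 1
(x_1 <-> x_2) <-> (x_1 -> x_2) = 1/5 <-> 1 = 1/5
!x_2 = !4/5 = 0
!!x_2 = !0 = 1
!!x_2 -> x_1 = 1 -> 1/5 = 1/5
((x_1 <-> x_2) <-> (x_1 -> x_2)) || (!!x_2 -> x_1) = 1/5 || 1/5 = 1/5

1/5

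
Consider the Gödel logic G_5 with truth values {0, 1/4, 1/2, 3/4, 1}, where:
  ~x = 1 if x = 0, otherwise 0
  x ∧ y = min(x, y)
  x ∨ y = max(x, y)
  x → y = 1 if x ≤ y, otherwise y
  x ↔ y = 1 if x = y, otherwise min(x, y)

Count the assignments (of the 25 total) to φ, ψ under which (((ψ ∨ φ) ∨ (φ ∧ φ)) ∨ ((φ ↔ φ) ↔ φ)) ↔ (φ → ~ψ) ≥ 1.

2

value 1: 2 assignments (counts)
value 3/4: 2 assignments
value 1/2: 2 assignments
value 1/4: 2 assignments
value 0: 17 assignments
So 2 of the 25 assignments meet the threshold.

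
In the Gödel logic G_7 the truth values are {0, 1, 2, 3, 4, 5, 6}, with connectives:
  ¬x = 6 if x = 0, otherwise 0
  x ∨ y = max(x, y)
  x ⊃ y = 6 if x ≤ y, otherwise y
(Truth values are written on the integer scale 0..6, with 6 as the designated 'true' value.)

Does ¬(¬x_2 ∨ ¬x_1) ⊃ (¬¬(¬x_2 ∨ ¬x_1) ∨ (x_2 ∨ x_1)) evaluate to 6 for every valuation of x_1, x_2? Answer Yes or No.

No

Counterexample: take x_1 = 1, x_2 = 1.
¬x_2 = ¬1 = 0
¬x_1 = ¬1 = 0
¬x_2 ∨ ¬x_1 = 0 ∨ 0 = 0
¬(¬x_2 ∨ ¬x_1) = ¬0 = 6
¬x_2 = ¬1 = 0
¬x_1 = ¬1 = 0
¬x_2 ∨ ¬x_1 = 0 ∨ 0 = 0
¬(¬x_2 ∨ ¬x_1) = ¬0 = 6
¬¬(¬x_2 ∨ ¬x_1) = ¬6 = 0
x_2 ∨ x_1 = 1 ∨ 1 = 1
¬¬(¬x_2 ∨ ¬x_1) ∨ (x_2 ∨ x_1) = 0 ∨ 1 = 1
¬(¬x_2 ∨ ¬x_1) ⊃ (¬¬(¬x_2 ∨ ¬x_1) ∨ (x_2 ∨ x_1)) = 6 ⊃ 1 = 1
This gives 1 ≠ 6.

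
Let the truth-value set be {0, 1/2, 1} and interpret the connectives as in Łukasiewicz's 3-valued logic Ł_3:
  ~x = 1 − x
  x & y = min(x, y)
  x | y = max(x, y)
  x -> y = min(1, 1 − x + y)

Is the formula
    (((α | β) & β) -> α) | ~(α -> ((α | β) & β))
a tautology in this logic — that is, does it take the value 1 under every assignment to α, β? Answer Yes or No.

Counterexample: take α = 0, β = 1/2.
α | β = 0 | 1/2 = 1/2
(α | β) & β = 1/2 & 1/2 = 1/2
((α | β) & β) -> α = 1/2 -> 0 = 1/2
α -> ((α | β) & β) = 0 -> 1/2 = 1
~(α -> ((α | β) & β)) = ~1 = 0
(((α | β) & β) -> α) | ~(α -> ((α | β) & β)) = 1/2 | 0 = 1/2
This gives 1/2 ≠ 1.

No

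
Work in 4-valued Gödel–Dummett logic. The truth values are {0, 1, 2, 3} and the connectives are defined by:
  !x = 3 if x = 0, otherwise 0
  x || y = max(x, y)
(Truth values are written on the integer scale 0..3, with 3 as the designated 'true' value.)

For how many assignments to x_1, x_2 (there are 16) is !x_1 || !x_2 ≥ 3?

7

x_1 = 0, x_2 = 0 ↦ 3  ≥
x_1 = 0, x_2 = 1 ↦ 3  ≥
x_1 = 0, x_2 = 2 ↦ 3  ≥
x_1 = 0, x_2 = 3 ↦ 3  ≥
x_1 = 1, x_2 = 0 ↦ 3  ≥
x_1 = 1, x_2 = 1 ↦ 0  <
x_1 = 1, x_2 = 2 ↦ 0  <
x_1 = 1, x_2 = 3 ↦ 0  <
x_1 = 2, x_2 = 0 ↦ 3  ≥
x_1 = 2, x_2 = 1 ↦ 0  <
x_1 = 2, x_2 = 2 ↦ 0  <
x_1 = 2, x_2 = 3 ↦ 0  <
x_1 = 3, x_2 = 0 ↦ 3  ≥
x_1 = 3, x_2 = 1 ↦ 0  <
x_1 = 3, x_2 = 2 ↦ 0  <
x_1 = 3, x_2 = 3 ↦ 0  <
So 7 of the 16 assignments meet the threshold.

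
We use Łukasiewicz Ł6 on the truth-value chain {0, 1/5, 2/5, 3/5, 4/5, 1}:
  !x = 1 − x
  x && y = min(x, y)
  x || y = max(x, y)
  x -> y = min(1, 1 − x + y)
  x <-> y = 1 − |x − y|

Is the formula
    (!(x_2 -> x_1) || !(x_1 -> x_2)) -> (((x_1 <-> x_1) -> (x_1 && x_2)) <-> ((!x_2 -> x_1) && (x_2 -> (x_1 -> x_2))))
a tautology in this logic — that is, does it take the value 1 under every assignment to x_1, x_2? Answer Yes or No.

Counterexample: take x_1 = 0, x_2 = 3/5.
x_2 -> x_1 = 3/5 -> 0 = 2/5
!(x_2 -> x_1) = !2/5 = 3/5
x_1 -> x_2 = 0 -> 3/5 = 1
!(x_1 -> x_2) = !1 = 0
!(x_2 -> x_1) || !(x_1 -> x_2) = 3/5 || 0 = 3/5
x_1 <-> x_1 = 0 <-> 0 = 1
x_1 && x_2 = 0 && 3/5 = 0
(x_1 <-> x_1) -> (x_1 && x_2) = 1 -> 0 = 0
!x_2 = !3/5 = 2/5
!x_2 -> x_1 = 2/5 -> 0 = 3/5
x_1 -> x_2 = 0 -> 3/5 = 1
x_2 -> (x_1 -> x_2) = 3/5 -> 1 = 1
(!x_2 -> x_1) && (x_2 -> (x_1 -> x_2)) = 3/5 && 1 = 3/5
((x_1 <-> x_1) -> (x_1 && x_2)) <-> ((!x_2 -> x_1) && (x_2 -> (x_1 -> x_2))) = 0 <-> 3/5 = 2/5
(!(x_2 -> x_1) || !(x_1 -> x_2)) -> (((x_1 <-> x_1) -> (x_1 && x_2)) <-> ((!x_2 -> x_1) && (x_2 -> (x_1 -> x_2)))) = 3/5 -> 2/5 = 4/5
This gives 4/5 ≠ 1.

No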